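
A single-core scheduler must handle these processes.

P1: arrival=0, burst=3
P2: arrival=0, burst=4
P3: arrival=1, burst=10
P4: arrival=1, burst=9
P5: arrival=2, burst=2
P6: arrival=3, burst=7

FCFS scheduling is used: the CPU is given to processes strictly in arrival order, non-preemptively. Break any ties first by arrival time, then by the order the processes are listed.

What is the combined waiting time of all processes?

74

Timeline: | P1 0-3 | P2 3-7 | P3 7-17 | P4 17-26 | P5 26-28 | P6 28-35 |
Completion: P1=3  P2=7  P3=17  P4=26  P5=28  P6=35
Turnaround (C−A): P1=3  P2=7  P3=16  P4=25  P5=26  P6=32
Waiting = turnaround − burst: P1=0, P2=3, P3=6, P4=16, P5=24, P6=25
Total waiting = 0 + 3 + 6 + 16 + 24 + 25 = 74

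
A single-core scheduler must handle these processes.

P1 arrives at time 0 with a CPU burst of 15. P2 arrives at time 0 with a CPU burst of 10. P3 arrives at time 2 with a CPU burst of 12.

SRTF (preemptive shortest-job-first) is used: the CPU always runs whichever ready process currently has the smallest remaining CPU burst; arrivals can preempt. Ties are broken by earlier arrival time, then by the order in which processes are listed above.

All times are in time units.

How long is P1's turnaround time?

37

Timeline: | P2 0-10 | P3 10-22 | P1 22-37 |
Completion: P1=37  P2=10  P3=22
Turnaround (C−A): P1=37  P2=10  P3=20
Turnaround(P1) = completion − arrival = 37 − 0 = 37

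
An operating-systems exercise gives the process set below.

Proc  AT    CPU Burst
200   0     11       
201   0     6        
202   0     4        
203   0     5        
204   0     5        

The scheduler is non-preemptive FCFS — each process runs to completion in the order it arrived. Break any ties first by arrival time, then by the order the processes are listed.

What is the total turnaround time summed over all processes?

Schedule: | 200 0-11 | 201 11-17 | 202 17-21 | 203 21-26 | 204 26-31 |
Completion: 200=11  201=17  202=21  203=26  204=31
Turnaround (C−A): 200=11  201=17  202=21  203=26  204=31
Turnaround = completion − arrival: 200=11, 201=17, 202=21, 203=26, 204=31
Total turnaround = 11 + 17 + 21 + 26 + 31 = 106

106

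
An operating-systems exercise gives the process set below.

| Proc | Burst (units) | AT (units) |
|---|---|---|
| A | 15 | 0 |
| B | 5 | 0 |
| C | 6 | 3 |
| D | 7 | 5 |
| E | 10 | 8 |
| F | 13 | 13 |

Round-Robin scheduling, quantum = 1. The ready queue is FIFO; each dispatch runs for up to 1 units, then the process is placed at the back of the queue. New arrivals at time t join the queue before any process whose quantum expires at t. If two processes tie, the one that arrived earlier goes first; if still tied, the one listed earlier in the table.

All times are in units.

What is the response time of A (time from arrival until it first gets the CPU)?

0

Timeline: | A 0-1 | B 1-2 | A 2-3 | B 3-4 | C 4-5 | A 5-6 | B 6-7 | D 7-8 | C 8-9 | A 9-10 | B 10-11 | E 11-12 | D 12-13 | C 13-14 | A 14-15 | B 15-16 | E 16-17 | F 17-18 | D 18-19 | C 19-20 | A 20-21 | E 21-22 | F 22-23 | D 23-24 | C 24-25 | A 25-26 | E 26-27 | F 27-28 | D 28-29 | C 29-30 | A 30-31 | E 31-32 | F 32-33 | D 33-34 | A 34-35 | E 35-36 | F 36-37 | D 37-38 | A 38-39 | E 39-40 | F 40-41 | A 41-42 | E 42-43 | F 43-44 | A 44-45 | E 45-46 | F 46-47 | A 47-48 | E 48-49 | F 49-50 | A 50-51 | F 51-52 | A 52-53 | F 53-56 |
Completion: A=53  B=16  C=30  D=38  E=49  F=56
Response(A) = first start − arrival = 0 − 0 = 0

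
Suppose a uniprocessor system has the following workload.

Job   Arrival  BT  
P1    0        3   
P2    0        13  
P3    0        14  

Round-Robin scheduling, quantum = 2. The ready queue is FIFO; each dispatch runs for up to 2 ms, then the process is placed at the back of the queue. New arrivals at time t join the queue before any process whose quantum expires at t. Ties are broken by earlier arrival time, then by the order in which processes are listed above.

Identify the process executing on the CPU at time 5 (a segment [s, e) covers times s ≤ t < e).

Schedule: | P1 0-2 | P2 2-4 | P3 4-6 | P1 6-7 | P2 7-9 | P3 9-11 | P2 11-13 | P3 13-15 | P2 15-17 | P3 17-19 | P2 19-21 | P3 21-23 | P2 23-25 | P3 25-27 | P2 27-28 | P3 28-30 |
Completion: P1=7  P2=28  P3=30

P3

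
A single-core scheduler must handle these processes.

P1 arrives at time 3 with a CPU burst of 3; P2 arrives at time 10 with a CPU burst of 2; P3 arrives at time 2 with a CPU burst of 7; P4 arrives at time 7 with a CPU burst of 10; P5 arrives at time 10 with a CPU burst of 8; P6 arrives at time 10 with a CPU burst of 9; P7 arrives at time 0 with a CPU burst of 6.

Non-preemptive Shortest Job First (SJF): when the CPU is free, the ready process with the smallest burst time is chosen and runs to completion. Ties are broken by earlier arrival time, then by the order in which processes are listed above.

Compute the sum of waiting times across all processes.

68

Timeline: | P7 0-6 | P1 6-9 | P3 9-16 | P2 16-18 | P5 18-26 | P6 26-35 | P4 35-45 |
Completion: P1=9  P2=18  P3=16  P4=45  P5=26  P6=35  P7=6
Waiting = turnaround − burst: P1=3, P2=6, P3=7, P4=28, P5=8, P6=16, P7=0
Total waiting = 3 + 6 + 7 + 28 + 8 + 16 + 0 = 68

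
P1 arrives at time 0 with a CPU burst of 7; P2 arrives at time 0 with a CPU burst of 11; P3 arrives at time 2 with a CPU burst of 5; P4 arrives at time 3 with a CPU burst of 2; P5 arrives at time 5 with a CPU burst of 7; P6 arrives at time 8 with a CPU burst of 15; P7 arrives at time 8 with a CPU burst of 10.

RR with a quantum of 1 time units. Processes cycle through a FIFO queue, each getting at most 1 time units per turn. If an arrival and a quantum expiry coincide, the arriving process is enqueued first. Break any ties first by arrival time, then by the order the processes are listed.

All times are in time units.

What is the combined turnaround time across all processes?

240

Schedule: | P1 0-1 | P2 1-2 | P1 2-3 | P3 3-4 | P2 4-5 | P4 5-6 | P1 6-7 | P3 7-8 | P5 8-9 | P2 9-10 | P4 10-11 | P1 11-12 | P6 12-13 | P7 13-14 | P3 14-15 | P5 15-16 | P2 16-17 | P1 17-18 | P6 18-19 | P7 19-20 | P3 20-21 | P5 21-22 | P2 22-23 | P1 23-24 | P6 24-25 | P7 25-26 | P3 26-27 | P5 27-28 | P2 28-29 | P1 29-30 | P6 30-31 | P7 31-32 | P5 32-33 | P2 33-34 | P6 34-35 | P7 35-36 | P5 36-37 | P2 37-38 | P6 38-39 | P7 39-40 | P5 40-41 | P2 41-42 | P6 42-43 | P7 43-44 | P2 44-45 | P6 45-46 | P7 46-47 | P2 47-48 | P6 48-49 | P7 49-50 | P6 50-51 | P7 51-52 | P6 52-57 |
Completion: P1=30  P2=48  P3=27  P4=11  P5=41  P6=57  P7=52
Turnaround = completion − arrival: P1=30, P2=48, P3=25, P4=8, P5=36, P6=49, P7=44
Total turnaround = 30 + 48 + 25 + 8 + 36 + 49 + 44 = 240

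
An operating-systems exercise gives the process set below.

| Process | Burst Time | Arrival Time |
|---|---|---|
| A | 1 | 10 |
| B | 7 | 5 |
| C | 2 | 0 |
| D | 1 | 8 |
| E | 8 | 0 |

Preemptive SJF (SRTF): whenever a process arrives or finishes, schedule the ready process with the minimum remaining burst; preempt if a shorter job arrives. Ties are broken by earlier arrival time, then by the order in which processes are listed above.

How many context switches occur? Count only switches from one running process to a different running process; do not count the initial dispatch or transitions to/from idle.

5

Timeline: | C 0-2 | E 2-8 | D 8-9 | E 9-11 | A 11-12 | B 12-19 |
Completion: A=12  B=19  C=2  D=9  E=11
Turnaround (C−A): A=2  B=14  C=2  D=1  E=11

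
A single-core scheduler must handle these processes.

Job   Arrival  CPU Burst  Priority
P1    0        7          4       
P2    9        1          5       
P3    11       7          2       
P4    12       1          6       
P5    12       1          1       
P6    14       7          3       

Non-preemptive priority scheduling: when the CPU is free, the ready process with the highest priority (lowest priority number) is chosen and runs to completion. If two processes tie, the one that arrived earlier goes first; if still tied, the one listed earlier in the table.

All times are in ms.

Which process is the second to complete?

P2

Timeline: | P1 0-7 | idle 7-9 | P2 9-10 | idle 10-11 | P3 11-18 | P5 18-19 | P6 19-26 | P4 26-27 |
Completion: P1=7  P2=10  P3=18  P4=27  P5=19  P6=26
Finish order: P1 → P2 → P3 → P5 → P6 → P4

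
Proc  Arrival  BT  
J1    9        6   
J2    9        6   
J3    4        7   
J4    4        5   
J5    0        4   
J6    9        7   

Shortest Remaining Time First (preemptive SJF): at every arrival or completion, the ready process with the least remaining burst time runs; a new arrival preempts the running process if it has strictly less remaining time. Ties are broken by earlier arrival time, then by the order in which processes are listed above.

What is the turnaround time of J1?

Schedule: | J5 0-4 | J4 4-9 | J1 9-15 | J2 15-21 | J3 21-28 | J6 28-35 |
Completion: J1=15  J2=21  J3=28  J4=9  J5=4  J6=35
Turnaround(J1) = completion − arrival = 15 − 9 = 6

6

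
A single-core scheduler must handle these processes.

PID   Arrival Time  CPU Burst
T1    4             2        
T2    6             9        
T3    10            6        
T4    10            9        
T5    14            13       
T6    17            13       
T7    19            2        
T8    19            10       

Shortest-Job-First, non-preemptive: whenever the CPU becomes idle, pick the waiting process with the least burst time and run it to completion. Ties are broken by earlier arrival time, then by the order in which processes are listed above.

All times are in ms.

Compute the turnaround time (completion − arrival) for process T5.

41

Timeline: | idle 0-4 | T1 4-6 | T2 6-15 | T3 15-21 | T7 21-23 | T4 23-32 | T8 32-42 | T5 42-55 | T6 55-68 |
Completion: T1=6  T2=15  T3=21  T4=32  T5=55  T6=68  T7=23  T8=42
Turnaround(T5) = completion − arrival = 55 − 14 = 41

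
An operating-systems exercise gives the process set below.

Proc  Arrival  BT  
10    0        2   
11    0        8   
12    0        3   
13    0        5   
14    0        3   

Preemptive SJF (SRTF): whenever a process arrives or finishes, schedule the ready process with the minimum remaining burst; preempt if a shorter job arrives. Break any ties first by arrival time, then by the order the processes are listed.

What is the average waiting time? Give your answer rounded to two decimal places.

5.60

Gantt: | 10 0-2 | 12 2-5 | 14 5-8 | 13 8-13 | 11 13-21 |
Completion: 10=2  11=21  12=5  13=13  14=8
Turnaround (C−A): 10=2  11=21  12=5  13=13  14=8
Waiting times: 10=0, 11=13, 12=2, 13=8, 14=5
Average waiting = (0+13+2+8+5) / 5 = 28/5 = 5.60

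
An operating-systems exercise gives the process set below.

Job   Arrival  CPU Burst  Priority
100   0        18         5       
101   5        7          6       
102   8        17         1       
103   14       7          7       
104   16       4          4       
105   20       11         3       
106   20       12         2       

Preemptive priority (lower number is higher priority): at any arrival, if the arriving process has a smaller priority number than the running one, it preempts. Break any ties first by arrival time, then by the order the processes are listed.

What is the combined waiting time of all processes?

Gantt: | 100 0-8 | 102 8-25 | 106 25-37 | 105 37-48 | 104 48-52 | 100 52-62 | 101 62-69 | 103 69-76 |
Completion: 100=62  101=69  102=25  103=76  104=52  105=48  106=37
Turnaround (C−A): 100=62  101=64  102=17  103=62  104=36  105=28  106=17
Waiting = turnaround − burst: 100=44, 101=57, 102=0, 103=55, 104=32, 105=17, 106=5
Total waiting = 44 + 57 + 0 + 55 + 32 + 17 + 5 = 210

210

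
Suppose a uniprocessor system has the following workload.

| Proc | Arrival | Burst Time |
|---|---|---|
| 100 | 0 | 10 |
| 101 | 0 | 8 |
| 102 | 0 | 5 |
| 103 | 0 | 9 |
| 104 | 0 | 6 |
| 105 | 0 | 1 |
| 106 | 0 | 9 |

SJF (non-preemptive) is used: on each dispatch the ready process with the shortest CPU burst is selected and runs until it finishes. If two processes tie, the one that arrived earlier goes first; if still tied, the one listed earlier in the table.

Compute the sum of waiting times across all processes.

Schedule: | 105 0-1 | 102 1-6 | 104 6-12 | 101 12-20 | 103 20-29 | 106 29-38 | 100 38-48 |
Completion: 100=48  101=20  102=6  103=29  104=12  105=1  106=38
Waiting = turnaround − burst: 100=38, 101=12, 102=1, 103=20, 104=6, 105=0, 106=29
Total waiting = 38 + 12 + 1 + 20 + 6 + 0 + 29 = 106

106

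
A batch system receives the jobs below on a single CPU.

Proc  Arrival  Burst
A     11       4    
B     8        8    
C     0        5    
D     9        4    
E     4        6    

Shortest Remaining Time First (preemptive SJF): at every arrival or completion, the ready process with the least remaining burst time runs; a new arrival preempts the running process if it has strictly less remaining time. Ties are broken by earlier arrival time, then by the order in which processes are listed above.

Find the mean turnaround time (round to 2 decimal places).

Timeline: | C 0-5 | E 5-11 | D 11-15 | A 15-19 | B 19-27 |
Completion: A=19  B=27  C=5  D=15  E=11
Turnaround (C−A): A=8  B=19  C=5  D=6  E=7
Turnaround times: A=8, B=19, C=5, D=6, E=7
Average turnaround = (8+19+5+6+7) / 5 = 45/5 = 9.00

9.00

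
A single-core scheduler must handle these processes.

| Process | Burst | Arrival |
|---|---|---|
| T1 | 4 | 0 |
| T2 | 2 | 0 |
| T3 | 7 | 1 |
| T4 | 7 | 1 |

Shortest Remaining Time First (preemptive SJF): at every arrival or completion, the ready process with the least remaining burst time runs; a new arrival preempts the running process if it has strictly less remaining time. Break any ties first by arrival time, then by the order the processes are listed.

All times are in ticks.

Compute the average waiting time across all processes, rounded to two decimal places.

4.75

Gantt: | T2 0-2 | T1 2-6 | T3 6-13 | T4 13-20 |
Completion: T1=6  T2=2  T3=13  T4=20
Waiting times: T1=2, T2=0, T3=5, T4=12
Average waiting = (2+0+5+12) / 4 = 19/4 = 4.75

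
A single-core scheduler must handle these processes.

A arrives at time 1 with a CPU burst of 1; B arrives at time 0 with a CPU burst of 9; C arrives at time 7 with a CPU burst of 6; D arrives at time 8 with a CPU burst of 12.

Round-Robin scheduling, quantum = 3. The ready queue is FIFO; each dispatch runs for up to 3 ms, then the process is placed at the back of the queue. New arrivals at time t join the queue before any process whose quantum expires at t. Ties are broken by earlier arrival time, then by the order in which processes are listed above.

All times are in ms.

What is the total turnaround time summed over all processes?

48

Timeline: | B 0-3 | A 3-4 | B 4-7 | C 7-10 | B 10-13 | D 13-16 | C 16-19 | D 19-28 |
Completion: A=4  B=13  C=19  D=28
Turnaround (C−A): A=3  B=13  C=12  D=20
Turnaround = completion − arrival: A=3, B=13, C=12, D=20
Total turnaround = 3 + 13 + 12 + 20 = 48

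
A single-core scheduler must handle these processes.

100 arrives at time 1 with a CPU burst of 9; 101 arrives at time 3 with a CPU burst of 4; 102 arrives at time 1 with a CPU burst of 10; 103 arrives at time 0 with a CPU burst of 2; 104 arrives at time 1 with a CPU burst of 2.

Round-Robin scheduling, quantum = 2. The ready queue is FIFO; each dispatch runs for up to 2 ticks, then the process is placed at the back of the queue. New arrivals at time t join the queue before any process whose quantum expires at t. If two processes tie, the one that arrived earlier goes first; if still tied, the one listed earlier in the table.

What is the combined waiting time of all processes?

Timeline: | 103 0-2 | 100 2-4 | 102 4-6 | 104 6-8 | 101 8-10 | 100 10-12 | 102 12-14 | 101 14-16 | 100 16-18 | 102 18-20 | 100 20-22 | 102 22-24 | 100 24-25 | 102 25-27 |
Completion: 100=25  101=16  102=27  103=2  104=8
Turnaround (C−A): 100=24  101=13  102=26  103=2  104=7
Waiting = turnaround − burst: 100=15, 101=9, 102=16, 103=0, 104=5
Total waiting = 15 + 9 + 16 + 0 + 5 = 45

45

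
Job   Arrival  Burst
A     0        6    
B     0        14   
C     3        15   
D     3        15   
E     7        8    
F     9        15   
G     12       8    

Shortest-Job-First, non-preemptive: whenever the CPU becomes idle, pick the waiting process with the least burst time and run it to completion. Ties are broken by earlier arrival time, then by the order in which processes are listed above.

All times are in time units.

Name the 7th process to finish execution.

F

Schedule: | A 0-6 | B 6-20 | E 20-28 | G 28-36 | C 36-51 | D 51-66 | F 66-81 |
Completion: A=6  B=20  C=51  D=66  E=28  F=81  G=36
Turnaround (C−A): A=6  B=20  C=48  D=63  E=21  F=72  G=24
Finish order: A → B → E → G → C → D → F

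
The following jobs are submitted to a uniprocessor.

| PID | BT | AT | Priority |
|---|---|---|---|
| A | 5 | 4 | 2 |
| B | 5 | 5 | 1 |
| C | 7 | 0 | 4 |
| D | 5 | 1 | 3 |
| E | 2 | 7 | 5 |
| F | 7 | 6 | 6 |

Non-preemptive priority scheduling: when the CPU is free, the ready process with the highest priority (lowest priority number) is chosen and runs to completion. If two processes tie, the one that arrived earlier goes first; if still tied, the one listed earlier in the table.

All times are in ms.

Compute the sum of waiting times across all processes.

Schedule: | C 0-7 | B 7-12 | A 12-17 | D 17-22 | E 22-24 | F 24-31 |
Completion: A=17  B=12  C=7  D=22  E=24  F=31
Turnaround (C−A): A=13  B=7  C=7  D=21  E=17  F=25
Waiting = turnaround − burst: A=8, B=2, C=0, D=16, E=15, F=18
Total waiting = 8 + 2 + 0 + 16 + 15 + 18 = 59

59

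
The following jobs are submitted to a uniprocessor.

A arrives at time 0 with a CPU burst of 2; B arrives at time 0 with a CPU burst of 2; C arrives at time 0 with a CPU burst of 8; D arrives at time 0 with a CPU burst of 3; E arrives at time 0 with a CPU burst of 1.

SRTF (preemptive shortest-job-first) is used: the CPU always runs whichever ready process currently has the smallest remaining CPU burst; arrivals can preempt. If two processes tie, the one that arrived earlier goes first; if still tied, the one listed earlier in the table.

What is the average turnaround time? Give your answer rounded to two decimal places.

Timeline: | E 0-1 | A 1-3 | B 3-5 | D 5-8 | C 8-16 |
Completion: A=3  B=5  C=16  D=8  E=1
Turnaround (C−A): A=3  B=5  C=16  D=8  E=1
Turnaround times: A=3, B=5, C=16, D=8, E=1
Average turnaround = (3+5+16+8+1) / 5 = 33/5 = 6.60

6.60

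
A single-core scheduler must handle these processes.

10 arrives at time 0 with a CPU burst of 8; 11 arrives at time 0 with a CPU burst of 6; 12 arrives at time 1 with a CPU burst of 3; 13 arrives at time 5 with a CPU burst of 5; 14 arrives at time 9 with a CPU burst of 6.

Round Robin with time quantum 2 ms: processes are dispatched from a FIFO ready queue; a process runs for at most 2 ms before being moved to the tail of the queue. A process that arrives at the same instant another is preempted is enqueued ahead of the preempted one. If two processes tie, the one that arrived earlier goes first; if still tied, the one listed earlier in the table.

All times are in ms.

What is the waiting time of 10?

15

Schedule: | 10 0-2 | 11 2-4 | 12 4-6 | 10 6-8 | 11 8-10 | 13 10-12 | 12 12-13 | 10 13-15 | 14 15-17 | 11 17-19 | 13 19-21 | 10 21-23 | 14 23-25 | 13 25-26 | 14 26-28 |
Completion: 10=23  11=19  12=13  13=26  14=28
Waiting(10) = turnaround − burst = 23 − 8 = 15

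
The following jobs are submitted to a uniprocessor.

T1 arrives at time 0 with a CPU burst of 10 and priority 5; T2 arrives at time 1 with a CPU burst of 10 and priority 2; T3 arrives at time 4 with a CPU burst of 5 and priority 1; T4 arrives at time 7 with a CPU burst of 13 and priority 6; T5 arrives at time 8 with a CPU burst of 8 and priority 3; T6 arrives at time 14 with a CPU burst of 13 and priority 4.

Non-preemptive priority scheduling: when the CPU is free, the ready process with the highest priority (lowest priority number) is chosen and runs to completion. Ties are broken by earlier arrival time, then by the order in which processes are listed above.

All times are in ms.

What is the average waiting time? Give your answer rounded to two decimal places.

15.83

Timeline: | T1 0-10 | T3 10-15 | T2 15-25 | T5 25-33 | T6 33-46 | T4 46-59 |
Completion: T1=10  T2=25  T3=15  T4=59  T5=33  T6=46
Waiting times: T1=0, T2=14, T3=6, T4=39, T5=17, T6=19
Average waiting = (0+14+6+39+17+19) / 6 = 95/6 = 15.83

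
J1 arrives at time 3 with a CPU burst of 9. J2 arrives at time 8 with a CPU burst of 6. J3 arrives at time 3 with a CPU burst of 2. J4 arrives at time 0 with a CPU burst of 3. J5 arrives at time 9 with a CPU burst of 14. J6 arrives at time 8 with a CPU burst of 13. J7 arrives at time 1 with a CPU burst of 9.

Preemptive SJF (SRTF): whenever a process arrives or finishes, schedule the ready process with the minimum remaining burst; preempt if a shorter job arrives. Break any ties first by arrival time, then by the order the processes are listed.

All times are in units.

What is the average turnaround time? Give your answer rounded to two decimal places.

Gantt: | J4 0-3 | J3 3-5 | J7 5-14 | J2 14-20 | J1 20-29 | J6 29-42 | J5 42-56 |
Completion: J1=29  J2=20  J3=5  J4=3  J5=56  J6=42  J7=14
Turnaround times: J1=26, J2=12, J3=2, J4=3, J5=47, J6=34, J7=13
Average turnaround = (26+12+2+3+47+34+13) / 7 = 137/7 = 19.57

19.57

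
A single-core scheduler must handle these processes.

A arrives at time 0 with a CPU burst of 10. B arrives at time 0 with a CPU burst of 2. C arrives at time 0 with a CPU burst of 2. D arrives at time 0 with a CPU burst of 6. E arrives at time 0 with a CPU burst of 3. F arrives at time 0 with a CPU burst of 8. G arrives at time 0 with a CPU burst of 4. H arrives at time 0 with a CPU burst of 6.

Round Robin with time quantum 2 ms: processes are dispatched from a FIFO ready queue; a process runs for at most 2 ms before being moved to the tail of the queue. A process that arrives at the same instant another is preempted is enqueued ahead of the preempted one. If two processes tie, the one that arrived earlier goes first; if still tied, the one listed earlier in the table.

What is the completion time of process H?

35

Timeline: | A 0-2 | B 2-4 | C 4-6 | D 6-8 | E 8-10 | F 10-12 | G 12-14 | H 14-16 | A 16-18 | D 18-20 | E 20-21 | F 21-23 | G 23-25 | H 25-27 | A 27-29 | D 29-31 | F 31-33 | H 33-35 | A 35-37 | F 37-39 | A 39-41 |
Completion: A=41  B=4  C=6  D=31  E=21  F=39  G=25  H=35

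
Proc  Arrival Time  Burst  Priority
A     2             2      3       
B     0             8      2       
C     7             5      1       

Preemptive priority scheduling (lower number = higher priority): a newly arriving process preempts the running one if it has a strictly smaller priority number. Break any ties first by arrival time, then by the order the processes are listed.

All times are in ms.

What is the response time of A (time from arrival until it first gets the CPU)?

11

Gantt: | B 0-7 | C 7-12 | B 12-13 | A 13-15 |
Completion: A=15  B=13  C=12
Turnaround (C−A): A=13  B=13  C=5
Response(A) = first start − arrival = 13 − 2 = 11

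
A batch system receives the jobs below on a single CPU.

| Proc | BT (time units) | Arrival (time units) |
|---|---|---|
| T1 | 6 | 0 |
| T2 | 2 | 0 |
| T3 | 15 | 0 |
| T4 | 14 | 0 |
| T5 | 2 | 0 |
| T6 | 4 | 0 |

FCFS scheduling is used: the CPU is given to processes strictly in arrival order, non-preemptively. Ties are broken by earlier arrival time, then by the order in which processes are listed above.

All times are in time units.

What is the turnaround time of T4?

Timeline: | T1 0-6 | T2 6-8 | T3 8-23 | T4 23-37 | T5 37-39 | T6 39-43 |
Completion: T1=6  T2=8  T3=23  T4=37  T5=39  T6=43
Turnaround(T4) = completion − arrival = 37 − 0 = 37

37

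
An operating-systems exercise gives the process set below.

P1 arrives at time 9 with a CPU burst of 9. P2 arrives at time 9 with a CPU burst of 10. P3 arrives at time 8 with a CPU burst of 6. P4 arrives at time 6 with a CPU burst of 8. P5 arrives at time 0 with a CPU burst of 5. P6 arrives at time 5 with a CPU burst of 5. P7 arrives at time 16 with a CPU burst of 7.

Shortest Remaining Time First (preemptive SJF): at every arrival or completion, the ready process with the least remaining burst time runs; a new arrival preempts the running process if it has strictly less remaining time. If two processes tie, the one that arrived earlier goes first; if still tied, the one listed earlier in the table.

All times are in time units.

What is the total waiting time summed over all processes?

72

Gantt: | P5 0-5 | P6 5-10 | P3 10-16 | P7 16-23 | P4 23-31 | P1 31-40 | P2 40-50 |
Completion: P1=40  P2=50  P3=16  P4=31  P5=5  P6=10  P7=23
Waiting = turnaround − burst: P1=22, P2=31, P3=2, P4=17, P5=0, P6=0, P7=0
Total waiting = 22 + 31 + 2 + 17 + 0 + 0 + 0 = 72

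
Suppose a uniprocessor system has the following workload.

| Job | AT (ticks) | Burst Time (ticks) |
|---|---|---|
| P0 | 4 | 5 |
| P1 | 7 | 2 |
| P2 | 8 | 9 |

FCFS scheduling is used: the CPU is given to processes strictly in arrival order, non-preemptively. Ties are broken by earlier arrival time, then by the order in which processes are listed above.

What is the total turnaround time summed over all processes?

21

Schedule: | idle 0-4 | P0 4-9 | P1 9-11 | P2 11-20 |
Completion: P0=9  P1=11  P2=20
Turnaround (C−A): P0=5  P1=4  P2=12
Turnaround = completion − arrival: P0=5, P1=4, P2=12
Total turnaround = 5 + 4 + 12 = 21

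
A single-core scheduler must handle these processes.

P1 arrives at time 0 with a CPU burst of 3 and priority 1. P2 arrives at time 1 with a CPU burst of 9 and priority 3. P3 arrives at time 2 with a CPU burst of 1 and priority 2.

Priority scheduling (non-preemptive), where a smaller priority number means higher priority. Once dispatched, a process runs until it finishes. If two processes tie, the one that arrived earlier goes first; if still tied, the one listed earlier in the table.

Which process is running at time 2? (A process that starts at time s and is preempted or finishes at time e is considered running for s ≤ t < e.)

Gantt: | P1 0-3 | P3 3-4 | P2 4-13 |
Completion: P1=3  P2=13  P3=4
Turnaround (C−A): P1=3  P2=12  P3=2

P1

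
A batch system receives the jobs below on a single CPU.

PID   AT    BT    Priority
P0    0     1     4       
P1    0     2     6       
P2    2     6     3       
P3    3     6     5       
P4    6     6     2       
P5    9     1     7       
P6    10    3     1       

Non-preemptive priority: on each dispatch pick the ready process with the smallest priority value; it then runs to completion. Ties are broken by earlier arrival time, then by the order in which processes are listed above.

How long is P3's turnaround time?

Gantt: | P0 0-1 | P1 1-3 | P2 3-9 | P4 9-15 | P6 15-18 | P3 18-24 | P5 24-25 |
Completion: P0=1  P1=3  P2=9  P3=24  P4=15  P5=25  P6=18
Turnaround(P3) = completion − arrival = 24 − 3 = 21

21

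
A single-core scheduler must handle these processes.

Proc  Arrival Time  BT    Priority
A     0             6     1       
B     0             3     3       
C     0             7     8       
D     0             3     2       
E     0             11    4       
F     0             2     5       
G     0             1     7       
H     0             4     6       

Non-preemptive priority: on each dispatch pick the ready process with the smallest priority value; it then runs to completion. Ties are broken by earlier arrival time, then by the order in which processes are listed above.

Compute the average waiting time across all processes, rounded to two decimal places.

16.75

Schedule: | A 0-6 | D 6-9 | B 9-12 | E 12-23 | F 23-25 | H 25-29 | G 29-30 | C 30-37 |
Completion: A=6  B=12  C=37  D=9  E=23  F=25  G=30  H=29
Turnaround (C−A): A=6  B=12  C=37  D=9  E=23  F=25  G=30  H=29
Waiting times: A=0, B=9, C=30, D=6, E=12, F=23, G=29, H=25
Average waiting = (0+9+30+6+12+23+29+25) / 8 = 134/8 = 16.75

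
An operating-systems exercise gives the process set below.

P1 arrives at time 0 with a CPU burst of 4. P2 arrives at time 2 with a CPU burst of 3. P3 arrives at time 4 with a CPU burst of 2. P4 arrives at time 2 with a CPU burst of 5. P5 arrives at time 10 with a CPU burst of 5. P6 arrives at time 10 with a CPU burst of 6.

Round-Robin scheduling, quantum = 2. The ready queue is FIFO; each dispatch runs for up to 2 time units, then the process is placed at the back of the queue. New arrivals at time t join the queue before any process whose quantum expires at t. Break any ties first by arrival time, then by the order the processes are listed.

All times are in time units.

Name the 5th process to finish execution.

Timeline: | P1 0-2 | P2 2-4 | P4 4-6 | P1 6-8 | P3 8-10 | P2 10-11 | P4 11-13 | P5 13-15 | P6 15-17 | P4 17-18 | P5 18-20 | P6 20-22 | P5 22-23 | P6 23-25 |
Completion: P1=8  P2=11  P3=10  P4=18  P5=23  P6=25
Finish order: P1 → P3 → P2 → P4 → P5 → P6

P5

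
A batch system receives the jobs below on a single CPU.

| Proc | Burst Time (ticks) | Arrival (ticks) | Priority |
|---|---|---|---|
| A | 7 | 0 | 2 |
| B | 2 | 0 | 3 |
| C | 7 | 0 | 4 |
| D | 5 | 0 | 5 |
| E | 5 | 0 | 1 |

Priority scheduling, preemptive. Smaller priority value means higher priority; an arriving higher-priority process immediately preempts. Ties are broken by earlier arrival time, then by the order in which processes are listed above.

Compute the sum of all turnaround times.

78

Timeline: | E 0-5 | A 5-12 | B 12-14 | C 14-21 | D 21-26 |
Completion: A=12  B=14  C=21  D=26  E=5
Turnaround (C−A): A=12  B=14  C=21  D=26  E=5
Turnaround = completion − arrival: A=12, B=14, C=21, D=26, E=5
Total turnaround = 12 + 14 + 21 + 26 + 5 = 78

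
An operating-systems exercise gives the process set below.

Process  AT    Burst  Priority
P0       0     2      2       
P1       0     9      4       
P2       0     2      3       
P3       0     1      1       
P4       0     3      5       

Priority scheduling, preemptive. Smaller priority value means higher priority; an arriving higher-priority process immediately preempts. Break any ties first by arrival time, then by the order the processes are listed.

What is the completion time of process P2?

Schedule: | P3 0-1 | P0 1-3 | P2 3-5 | P1 5-14 | P4 14-17 |
Completion: P0=3  P1=14  P2=5  P3=1  P4=17
Turnaround (C−A): P0=3  P1=14  P2=5  P3=1  P4=17

5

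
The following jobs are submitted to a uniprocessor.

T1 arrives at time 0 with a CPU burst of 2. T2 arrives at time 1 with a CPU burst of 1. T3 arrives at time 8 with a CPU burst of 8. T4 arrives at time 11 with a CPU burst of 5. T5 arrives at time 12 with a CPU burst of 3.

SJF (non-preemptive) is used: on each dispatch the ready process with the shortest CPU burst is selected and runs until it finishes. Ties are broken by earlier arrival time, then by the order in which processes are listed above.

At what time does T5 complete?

Gantt: | T1 0-2 | T2 2-3 | idle 3-8 | T3 8-16 | T5 16-19 | T4 19-24 |
Completion: T1=2  T2=3  T3=16  T4=24  T5=19
Turnaround (C−A): T1=2  T2=2  T3=8  T4=13  T5=7

19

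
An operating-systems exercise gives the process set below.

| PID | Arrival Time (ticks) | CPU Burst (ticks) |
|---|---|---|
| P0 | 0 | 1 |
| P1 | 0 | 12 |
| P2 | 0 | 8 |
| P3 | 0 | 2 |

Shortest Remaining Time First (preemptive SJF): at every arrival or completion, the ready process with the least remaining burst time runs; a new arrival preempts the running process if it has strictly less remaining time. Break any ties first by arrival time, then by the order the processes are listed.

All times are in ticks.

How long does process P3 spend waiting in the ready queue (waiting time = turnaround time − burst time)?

Gantt: | P0 0-1 | P3 1-3 | P2 3-11 | P1 11-23 |
Completion: P0=1  P1=23  P2=11  P3=3
Turnaround (C−A): P0=1  P1=23  P2=11  P3=3
Waiting(P3) = turnaround − burst = 3 − 2 = 1

1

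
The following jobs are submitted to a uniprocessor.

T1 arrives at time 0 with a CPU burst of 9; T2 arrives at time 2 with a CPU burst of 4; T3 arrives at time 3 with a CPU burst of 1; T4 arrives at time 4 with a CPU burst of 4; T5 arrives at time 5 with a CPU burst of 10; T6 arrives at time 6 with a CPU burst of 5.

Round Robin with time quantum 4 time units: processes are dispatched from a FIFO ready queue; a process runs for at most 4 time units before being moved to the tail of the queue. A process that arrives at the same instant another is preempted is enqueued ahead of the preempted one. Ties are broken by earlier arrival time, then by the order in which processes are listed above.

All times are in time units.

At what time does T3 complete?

Timeline: | T1 0-4 | T2 4-8 | T3 8-9 | T4 9-13 | T1 13-17 | T5 17-21 | T6 21-25 | T1 25-26 | T5 26-30 | T6 30-31 | T5 31-33 |
Completion: T1=26  T2=8  T3=9  T4=13  T5=33  T6=31
Turnaround (C−A): T1=26  T2=6  T3=6  T4=9  T5=28  T6=25

9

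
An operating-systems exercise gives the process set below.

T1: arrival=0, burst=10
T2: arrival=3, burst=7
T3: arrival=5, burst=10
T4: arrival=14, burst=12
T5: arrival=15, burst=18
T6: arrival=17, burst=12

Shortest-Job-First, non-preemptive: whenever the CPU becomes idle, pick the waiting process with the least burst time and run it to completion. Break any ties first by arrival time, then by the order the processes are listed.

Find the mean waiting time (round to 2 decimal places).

Schedule: | T1 0-10 | T2 10-17 | T3 17-27 | T4 27-39 | T6 39-51 | T5 51-69 |
Completion: T1=10  T2=17  T3=27  T4=39  T5=69  T6=51
Turnaround (C−A): T1=10  T2=14  T3=22  T4=25  T5=54  T6=34
Waiting times: T1=0, T2=7, T3=12, T4=13, T5=36, T6=22
Average waiting = (0+7+12+13+36+22) / 6 = 90/6 = 15.00

15.00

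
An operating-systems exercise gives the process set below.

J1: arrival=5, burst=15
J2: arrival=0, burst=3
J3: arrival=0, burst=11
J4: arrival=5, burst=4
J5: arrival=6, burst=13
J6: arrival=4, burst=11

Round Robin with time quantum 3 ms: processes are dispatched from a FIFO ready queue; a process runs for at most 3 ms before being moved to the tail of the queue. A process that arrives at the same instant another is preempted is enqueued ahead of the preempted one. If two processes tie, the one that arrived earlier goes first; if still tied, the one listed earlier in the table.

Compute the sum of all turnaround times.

Gantt: | J2 0-3 | J3 3-6 | J6 6-9 | J1 9-12 | J4 12-15 | J5 15-18 | J3 18-21 | J6 21-24 | J1 24-27 | J4 27-28 | J5 28-31 | J3 31-34 | J6 34-37 | J1 37-40 | J5 40-43 | J3 43-45 | J6 45-47 | J1 47-50 | J5 50-53 | J1 53-56 | J5 56-57 |
Completion: J1=56  J2=3  J3=45  J4=28  J5=57  J6=47
Turnaround = completion − arrival: J1=51, J2=3, J3=45, J4=23, J5=51, J6=43
Total turnaround = 51 + 3 + 45 + 23 + 51 + 43 = 216

216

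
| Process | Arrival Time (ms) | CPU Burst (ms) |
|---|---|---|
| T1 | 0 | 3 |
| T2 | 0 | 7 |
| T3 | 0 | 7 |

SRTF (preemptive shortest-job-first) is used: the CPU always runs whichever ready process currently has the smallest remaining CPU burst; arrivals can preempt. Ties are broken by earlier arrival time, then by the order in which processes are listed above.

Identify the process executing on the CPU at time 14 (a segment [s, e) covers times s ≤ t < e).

Timeline: | T1 0-3 | T2 3-10 | T3 10-17 |
Completion: T1=3  T2=10  T3=17
Turnaround (C−A): T1=3  T2=10  T3=17

T3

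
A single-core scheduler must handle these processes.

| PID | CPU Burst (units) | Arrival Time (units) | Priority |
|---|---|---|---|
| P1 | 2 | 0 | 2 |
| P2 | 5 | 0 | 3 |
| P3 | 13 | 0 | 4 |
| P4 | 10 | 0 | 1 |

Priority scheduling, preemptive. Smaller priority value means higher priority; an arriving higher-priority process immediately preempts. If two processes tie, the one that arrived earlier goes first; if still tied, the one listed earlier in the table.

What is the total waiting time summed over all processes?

Schedule: | P4 0-10 | P1 10-12 | P2 12-17 | P3 17-30 |
Completion: P1=12  P2=17  P3=30  P4=10
Turnaround (C−A): P1=12  P2=17  P3=30  P4=10
Waiting = turnaround − burst: P1=10, P2=12, P3=17, P4=0
Total waiting = 10 + 12 + 17 + 0 = 39

39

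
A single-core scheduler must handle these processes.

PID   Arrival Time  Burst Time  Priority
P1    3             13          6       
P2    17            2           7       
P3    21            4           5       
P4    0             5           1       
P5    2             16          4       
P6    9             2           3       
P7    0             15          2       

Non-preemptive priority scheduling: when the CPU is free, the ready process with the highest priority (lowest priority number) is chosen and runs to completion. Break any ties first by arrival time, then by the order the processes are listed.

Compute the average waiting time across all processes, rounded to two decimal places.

18.57

Schedule: | P4 0-5 | P7 5-20 | P6 20-22 | P5 22-38 | P3 38-42 | P1 42-55 | P2 55-57 |
Completion: P1=55  P2=57  P3=42  P4=5  P5=38  P6=22  P7=20
Turnaround (C−A): P1=52  P2=40  P3=21  P4=5  P5=36  P6=13  P7=20
Waiting times: P1=39, P2=38, P3=17, P4=0, P5=20, P6=11, P7=5
Average waiting = (39+38+17+0+20+11+5) / 7 = 130/7 = 18.57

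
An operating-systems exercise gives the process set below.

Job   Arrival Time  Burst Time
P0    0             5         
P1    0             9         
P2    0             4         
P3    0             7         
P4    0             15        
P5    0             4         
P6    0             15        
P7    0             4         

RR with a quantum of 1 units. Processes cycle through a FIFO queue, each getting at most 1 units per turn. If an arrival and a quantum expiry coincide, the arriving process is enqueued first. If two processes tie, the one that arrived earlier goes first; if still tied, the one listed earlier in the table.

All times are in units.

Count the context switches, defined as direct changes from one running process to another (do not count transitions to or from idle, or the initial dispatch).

Gantt: | P0 0-1 | P1 1-2 | P2 2-3 | P3 3-4 | P4 4-5 | P5 5-6 | P6 6-7 | P7 7-8 | P0 8-9 | P1 9-10 | P2 10-11 | P3 11-12 | P4 12-13 | P5 13-14 | P6 14-15 | P7 15-16 | P0 16-17 | P1 17-18 | P2 18-19 | P3 19-20 | P4 20-21 | P5 21-22 | P6 22-23 | P7 23-24 | P0 24-25 | P1 25-26 | P2 26-27 | P3 27-28 | P4 28-29 | P5 29-30 | P6 30-31 | P7 31-32 | P0 32-33 | P1 33-34 | P3 34-35 | P4 35-36 | P6 36-37 | P1 37-38 | P3 38-39 | P4 39-40 | P6 40-41 | P1 41-42 | P3 42-43 | P4 43-44 | P6 44-45 | P1 45-46 | P4 46-47 | P6 47-48 | P1 48-49 | P4 49-50 | P6 50-51 | P4 51-52 | P6 52-53 | P4 53-54 | P6 54-55 | P4 55-56 | P6 56-57 | P4 57-58 | P6 58-59 | P4 59-60 | P6 60-61 | P4 61-62 | P6 62-63 |
Completion: P0=33  P1=49  P2=27  P3=43  P4=62  P5=30  P6=63  P7=32
Turnaround (C−A): P0=33  P1=49  P2=27  P3=43  P4=62  P5=30  P6=63  P7=32

62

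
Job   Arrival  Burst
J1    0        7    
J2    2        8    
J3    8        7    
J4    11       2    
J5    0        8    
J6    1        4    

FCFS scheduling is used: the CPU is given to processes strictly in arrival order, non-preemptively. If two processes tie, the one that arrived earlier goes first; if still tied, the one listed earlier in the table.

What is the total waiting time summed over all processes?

Gantt: | J1 0-7 | J5 7-15 | J6 15-19 | J2 19-27 | J3 27-34 | J4 34-36 |
Completion: J1=7  J2=27  J3=34  J4=36  J5=15  J6=19
Waiting = turnaround − burst: J1=0, J2=17, J3=19, J4=23, J5=7, J6=14
Total waiting = 0 + 17 + 19 + 23 + 7 + 14 = 80

80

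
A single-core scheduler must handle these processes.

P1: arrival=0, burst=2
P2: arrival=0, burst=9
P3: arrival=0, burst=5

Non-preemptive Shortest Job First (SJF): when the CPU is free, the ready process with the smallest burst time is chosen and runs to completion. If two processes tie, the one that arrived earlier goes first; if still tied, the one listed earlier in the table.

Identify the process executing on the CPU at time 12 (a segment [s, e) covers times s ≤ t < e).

P2

Timeline: | P1 0-2 | P3 2-7 | P2 7-16 |
Completion: P1=2  P2=16  P3=7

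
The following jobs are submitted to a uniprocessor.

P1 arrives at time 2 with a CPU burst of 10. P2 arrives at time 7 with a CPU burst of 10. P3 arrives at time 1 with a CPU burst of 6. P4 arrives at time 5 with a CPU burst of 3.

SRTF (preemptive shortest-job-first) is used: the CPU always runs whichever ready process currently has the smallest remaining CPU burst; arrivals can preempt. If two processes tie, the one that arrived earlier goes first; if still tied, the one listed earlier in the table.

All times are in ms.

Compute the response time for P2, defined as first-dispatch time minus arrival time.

13

Schedule: | idle 0-1 | P3 1-7 | P4 7-10 | P1 10-20 | P2 20-30 |
Completion: P1=20  P2=30  P3=7  P4=10
Response(P2) = first start − arrival = 20 − 7 = 13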